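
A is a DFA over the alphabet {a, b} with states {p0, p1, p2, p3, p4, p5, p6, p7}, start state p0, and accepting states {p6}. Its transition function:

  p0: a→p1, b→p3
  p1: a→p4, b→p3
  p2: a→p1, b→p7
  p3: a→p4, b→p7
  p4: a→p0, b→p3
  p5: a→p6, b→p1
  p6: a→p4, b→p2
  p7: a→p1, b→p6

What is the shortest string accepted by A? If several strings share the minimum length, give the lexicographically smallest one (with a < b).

bbb

A breadth-first search from p0 reaches an accepting state first via the path p0 → p3 → p7 → p6 on input bbb.
No string of length < 3 is accepted (BFS exhausts all shorter strings without reaching an accepting state), and bbb is the lexicographically least accepting string of length 3.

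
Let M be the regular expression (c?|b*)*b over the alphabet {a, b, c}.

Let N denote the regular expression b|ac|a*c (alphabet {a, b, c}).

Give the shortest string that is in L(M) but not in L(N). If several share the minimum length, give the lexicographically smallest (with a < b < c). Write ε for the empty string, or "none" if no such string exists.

The string bb is accepted by M but not by N.
No shorter string lies in the difference, and bb is the lexicographically first length-2 string in L(M) \ L(N).

bb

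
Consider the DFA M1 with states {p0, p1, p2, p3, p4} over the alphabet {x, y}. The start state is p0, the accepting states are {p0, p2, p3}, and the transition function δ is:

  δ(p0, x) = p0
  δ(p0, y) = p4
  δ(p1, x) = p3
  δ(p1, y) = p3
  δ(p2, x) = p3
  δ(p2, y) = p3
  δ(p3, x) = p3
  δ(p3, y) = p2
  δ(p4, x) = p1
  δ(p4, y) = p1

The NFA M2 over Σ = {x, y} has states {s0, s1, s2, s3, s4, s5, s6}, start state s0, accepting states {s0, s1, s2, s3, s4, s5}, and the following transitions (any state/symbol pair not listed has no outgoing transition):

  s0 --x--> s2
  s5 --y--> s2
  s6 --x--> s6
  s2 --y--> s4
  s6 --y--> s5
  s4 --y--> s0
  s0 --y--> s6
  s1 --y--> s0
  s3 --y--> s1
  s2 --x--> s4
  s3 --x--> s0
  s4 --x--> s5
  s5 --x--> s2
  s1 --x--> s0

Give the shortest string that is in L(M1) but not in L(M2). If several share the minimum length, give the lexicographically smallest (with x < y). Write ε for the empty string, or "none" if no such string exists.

The string yxx is accepted by M1 but not by M2.
No shorter string lies in the difference, and yxx is the lexicographically first length-3 string in L(M1) \ L(M2).

yxx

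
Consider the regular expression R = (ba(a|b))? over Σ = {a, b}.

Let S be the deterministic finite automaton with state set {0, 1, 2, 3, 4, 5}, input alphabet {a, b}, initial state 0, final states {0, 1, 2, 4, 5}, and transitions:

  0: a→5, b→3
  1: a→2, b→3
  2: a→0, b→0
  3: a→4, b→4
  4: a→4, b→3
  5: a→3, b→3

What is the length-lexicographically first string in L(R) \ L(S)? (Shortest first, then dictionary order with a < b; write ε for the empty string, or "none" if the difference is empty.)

The string bab is accepted by R but not by S.
No shorter string lies in the difference, and bab is the lexicographically first length-3 string in L(R) \ L(S).

bab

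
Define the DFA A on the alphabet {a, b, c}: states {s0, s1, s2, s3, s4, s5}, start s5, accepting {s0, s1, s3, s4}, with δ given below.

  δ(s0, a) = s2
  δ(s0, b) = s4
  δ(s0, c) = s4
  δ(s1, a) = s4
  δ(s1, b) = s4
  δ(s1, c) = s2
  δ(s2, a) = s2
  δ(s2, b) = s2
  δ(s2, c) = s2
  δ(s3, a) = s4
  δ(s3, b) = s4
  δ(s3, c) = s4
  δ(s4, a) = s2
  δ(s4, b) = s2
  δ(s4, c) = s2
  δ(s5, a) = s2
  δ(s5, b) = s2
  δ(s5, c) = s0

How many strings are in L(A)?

The useful subgraph on states {s0, s4, s5} is acyclic, so L(A) is finite; the longest accepting path visits 3 useful states, giving maximum string length 2.
Counting accepting paths from s5 by length: 1 of length 1, 2 of length 2. Total 3.

3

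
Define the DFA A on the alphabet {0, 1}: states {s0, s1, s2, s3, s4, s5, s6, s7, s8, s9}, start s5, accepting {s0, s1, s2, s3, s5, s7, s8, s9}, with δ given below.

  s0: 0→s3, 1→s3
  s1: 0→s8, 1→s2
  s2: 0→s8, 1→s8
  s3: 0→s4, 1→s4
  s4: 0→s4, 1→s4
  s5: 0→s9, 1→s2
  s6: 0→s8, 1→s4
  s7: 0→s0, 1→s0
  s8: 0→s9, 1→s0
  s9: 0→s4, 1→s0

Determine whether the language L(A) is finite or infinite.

finite

The useful states (reachable from s5 and able to reach an accepting state) are {s0, s2, s3, s5, s8, s9}.
Restricted to these states the transition graph has no cycle, so every accepting path has bounded length and L is finite.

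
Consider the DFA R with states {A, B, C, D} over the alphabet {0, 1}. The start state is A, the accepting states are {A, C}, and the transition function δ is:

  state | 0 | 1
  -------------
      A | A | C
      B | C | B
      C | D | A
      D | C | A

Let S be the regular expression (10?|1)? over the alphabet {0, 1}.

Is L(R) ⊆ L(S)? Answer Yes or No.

The string 0 is in L(R) but not in L(S).
So L(R) ⊄ L(S).

No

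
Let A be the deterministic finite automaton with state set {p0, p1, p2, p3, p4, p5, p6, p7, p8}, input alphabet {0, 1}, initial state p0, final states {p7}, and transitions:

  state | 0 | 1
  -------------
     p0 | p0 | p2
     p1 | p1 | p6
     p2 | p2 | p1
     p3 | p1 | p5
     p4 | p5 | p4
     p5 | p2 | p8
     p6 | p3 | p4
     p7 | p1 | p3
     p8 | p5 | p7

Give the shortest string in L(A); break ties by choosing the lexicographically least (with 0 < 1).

1110111

A breadth-first search from p0 reaches an accepting state first via the path p0 → p2 → p1 → p6 → p3 → p5 → p8 → p7 on input 1110111.
No string of length < 7 is accepted (BFS exhausts all shorter strings without reaching an accepting state), and 1110111 is the lexicographically least accepting string of length 7.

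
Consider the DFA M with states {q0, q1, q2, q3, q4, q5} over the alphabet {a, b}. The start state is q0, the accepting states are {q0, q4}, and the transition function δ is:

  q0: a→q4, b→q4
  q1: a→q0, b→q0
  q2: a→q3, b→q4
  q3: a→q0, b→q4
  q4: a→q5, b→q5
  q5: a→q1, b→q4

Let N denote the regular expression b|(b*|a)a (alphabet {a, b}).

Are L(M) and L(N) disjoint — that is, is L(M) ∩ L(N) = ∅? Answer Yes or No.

The string a is accepted by both M and N.
Hence L(M) ∩ L(N) ≠ ∅.

No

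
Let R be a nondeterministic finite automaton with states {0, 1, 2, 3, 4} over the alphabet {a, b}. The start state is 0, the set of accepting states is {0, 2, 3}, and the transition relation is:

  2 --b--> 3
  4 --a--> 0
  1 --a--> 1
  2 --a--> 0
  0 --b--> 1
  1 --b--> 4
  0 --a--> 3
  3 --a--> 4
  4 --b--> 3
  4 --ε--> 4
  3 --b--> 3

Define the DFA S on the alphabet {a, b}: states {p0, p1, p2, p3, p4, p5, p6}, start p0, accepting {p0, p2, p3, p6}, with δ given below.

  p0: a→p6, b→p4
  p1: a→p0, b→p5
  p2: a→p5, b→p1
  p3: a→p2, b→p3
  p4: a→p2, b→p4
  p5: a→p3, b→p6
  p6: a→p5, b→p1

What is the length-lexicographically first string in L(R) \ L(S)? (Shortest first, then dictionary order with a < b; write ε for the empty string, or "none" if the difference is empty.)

The string ab is accepted by R but not by S.
No shorter string lies in the difference, and ab is the lexicographically first length-2 string in L(R) \ L(S).

ab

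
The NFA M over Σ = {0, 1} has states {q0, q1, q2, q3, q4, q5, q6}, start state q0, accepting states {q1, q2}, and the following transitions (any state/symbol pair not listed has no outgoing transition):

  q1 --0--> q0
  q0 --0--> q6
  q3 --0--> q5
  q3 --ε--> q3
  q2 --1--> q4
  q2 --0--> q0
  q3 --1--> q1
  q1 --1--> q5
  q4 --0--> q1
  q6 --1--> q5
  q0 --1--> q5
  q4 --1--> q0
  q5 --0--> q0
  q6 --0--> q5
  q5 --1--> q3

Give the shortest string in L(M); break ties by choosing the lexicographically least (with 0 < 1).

111

A breadth-first search from q0 reaches an accepting state first via the path q0 → q5 → q3 → q1 on input 111.
No string of length < 3 is accepted (BFS exhausts all shorter strings without reaching an accepting state), and 111 is the lexicographically least accepting string of length 3.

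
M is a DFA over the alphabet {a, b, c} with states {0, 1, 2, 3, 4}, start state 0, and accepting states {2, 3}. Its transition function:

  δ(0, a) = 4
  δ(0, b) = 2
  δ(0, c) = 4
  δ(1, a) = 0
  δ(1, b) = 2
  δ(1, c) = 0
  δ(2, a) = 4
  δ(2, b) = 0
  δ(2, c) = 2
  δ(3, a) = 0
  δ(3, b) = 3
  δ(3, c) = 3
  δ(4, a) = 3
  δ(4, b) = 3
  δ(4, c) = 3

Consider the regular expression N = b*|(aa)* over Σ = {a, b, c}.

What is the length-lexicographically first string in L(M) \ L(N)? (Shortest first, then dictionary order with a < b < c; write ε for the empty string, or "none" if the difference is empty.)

ab

The string ab is accepted by M but not by N.
No shorter string lies in the difference, and ab is the lexicographically first length-2 string in L(M) \ L(N).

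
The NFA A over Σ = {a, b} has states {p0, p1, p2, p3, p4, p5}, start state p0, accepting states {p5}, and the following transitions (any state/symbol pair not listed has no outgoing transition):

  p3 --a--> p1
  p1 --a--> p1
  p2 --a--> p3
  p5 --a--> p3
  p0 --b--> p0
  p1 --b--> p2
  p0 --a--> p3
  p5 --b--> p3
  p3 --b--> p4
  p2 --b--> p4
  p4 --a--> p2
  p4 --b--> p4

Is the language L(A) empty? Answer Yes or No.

Yes

The states reachable from the start state are {p0, p1, p2, p3, p4}.
None of the accepting states {p5} is reachable, so no string is accepted and L(A) = ∅.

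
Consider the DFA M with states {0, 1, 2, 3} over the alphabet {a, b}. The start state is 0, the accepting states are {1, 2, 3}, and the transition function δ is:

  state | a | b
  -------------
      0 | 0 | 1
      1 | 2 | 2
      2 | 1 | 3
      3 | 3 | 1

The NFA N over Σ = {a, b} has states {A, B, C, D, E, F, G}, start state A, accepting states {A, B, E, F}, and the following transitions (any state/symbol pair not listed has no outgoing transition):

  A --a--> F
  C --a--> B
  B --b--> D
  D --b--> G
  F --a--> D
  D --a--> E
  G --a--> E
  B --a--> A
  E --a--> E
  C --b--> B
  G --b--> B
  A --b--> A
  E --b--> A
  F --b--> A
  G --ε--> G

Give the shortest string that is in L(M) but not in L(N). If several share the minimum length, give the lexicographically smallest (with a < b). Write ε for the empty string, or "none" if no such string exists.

aab

The string aab is accepted by M but not by N.
No shorter string lies in the difference, and aab is the lexicographically first length-3 string in L(M) \ L(N).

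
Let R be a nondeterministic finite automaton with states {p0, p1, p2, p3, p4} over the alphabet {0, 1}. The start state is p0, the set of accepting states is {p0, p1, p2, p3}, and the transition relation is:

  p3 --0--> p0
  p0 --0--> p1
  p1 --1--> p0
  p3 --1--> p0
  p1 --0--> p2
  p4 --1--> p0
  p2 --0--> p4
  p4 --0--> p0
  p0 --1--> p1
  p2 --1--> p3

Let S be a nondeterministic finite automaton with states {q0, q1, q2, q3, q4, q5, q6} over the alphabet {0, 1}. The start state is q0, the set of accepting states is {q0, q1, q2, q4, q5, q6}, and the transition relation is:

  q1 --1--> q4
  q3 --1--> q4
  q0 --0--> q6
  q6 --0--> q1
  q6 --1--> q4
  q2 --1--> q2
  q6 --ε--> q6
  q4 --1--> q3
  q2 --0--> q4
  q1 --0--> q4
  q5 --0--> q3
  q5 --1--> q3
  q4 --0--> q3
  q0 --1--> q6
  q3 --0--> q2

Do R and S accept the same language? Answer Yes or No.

The string 010 is accepted by R but rejected by S.
So L(R) ≠ L(S).

No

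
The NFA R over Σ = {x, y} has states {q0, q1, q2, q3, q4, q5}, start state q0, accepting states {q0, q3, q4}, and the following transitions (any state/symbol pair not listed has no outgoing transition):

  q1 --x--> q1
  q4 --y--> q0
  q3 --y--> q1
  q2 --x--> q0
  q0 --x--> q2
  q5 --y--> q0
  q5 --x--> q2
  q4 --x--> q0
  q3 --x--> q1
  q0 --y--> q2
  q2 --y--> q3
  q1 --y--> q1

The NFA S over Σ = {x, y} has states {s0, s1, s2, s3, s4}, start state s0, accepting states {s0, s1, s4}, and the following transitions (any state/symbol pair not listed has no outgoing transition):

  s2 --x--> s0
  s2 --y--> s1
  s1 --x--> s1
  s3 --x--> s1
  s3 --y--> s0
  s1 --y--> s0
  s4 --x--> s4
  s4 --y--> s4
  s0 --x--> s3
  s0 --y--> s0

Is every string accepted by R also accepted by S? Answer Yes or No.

The string yx is in L(R) but not in L(S).
So L(R) ⊄ L(S).

No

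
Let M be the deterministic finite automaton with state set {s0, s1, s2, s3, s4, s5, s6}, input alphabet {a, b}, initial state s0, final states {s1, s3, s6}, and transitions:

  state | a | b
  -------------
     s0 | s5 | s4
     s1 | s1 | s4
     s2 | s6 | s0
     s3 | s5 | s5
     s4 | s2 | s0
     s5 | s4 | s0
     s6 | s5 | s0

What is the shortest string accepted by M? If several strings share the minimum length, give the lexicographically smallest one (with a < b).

baa

A breadth-first search from s0 reaches an accepting state first via the path s0 → s4 → s2 → s6 on input baa.
No string of length < 3 is accepted (BFS exhausts all shorter strings without reaching an accepting state), and baa is the lexicographically least accepting string of length 3.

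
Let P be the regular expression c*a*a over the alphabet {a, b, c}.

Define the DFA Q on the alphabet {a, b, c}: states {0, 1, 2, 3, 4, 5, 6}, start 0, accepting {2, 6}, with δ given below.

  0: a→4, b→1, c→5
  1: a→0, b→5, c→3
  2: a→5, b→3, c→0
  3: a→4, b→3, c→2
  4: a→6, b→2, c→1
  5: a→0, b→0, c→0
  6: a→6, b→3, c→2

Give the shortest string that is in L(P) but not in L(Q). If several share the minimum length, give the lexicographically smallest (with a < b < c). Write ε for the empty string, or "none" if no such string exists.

a

The string a is accepted by P but not by Q.
No shorter string lies in the difference, and a is the lexicographically first length-1 string in L(P) \ L(Q).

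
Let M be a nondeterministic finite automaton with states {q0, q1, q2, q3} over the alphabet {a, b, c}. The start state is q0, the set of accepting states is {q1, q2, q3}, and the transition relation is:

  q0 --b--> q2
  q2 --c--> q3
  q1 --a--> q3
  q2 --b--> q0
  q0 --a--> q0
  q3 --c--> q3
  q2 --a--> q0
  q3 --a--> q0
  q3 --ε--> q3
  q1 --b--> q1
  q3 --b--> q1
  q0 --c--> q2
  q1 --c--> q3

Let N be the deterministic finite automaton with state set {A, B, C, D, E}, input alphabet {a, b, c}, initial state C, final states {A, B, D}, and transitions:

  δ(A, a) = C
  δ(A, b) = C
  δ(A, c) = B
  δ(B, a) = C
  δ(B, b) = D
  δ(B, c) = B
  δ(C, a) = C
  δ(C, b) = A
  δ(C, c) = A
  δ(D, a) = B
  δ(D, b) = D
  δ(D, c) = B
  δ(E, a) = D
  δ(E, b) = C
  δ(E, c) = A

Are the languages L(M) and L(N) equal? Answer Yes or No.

Exploring the product automaton M × N from the start pair (q0, C), following both machines on each input symbol, reaches 4 state pairs: (q0, C), (q2, A), (q3, B), (q1, D).
M accepts in {q1, q2, q3} and N accepts in {A, B, D}. In every reachable pair the two components are either both accepting — (q2, A), (q3, B), (q1, D) — or both non-accepting, so no string is accepted by exactly one of the machines: L(M) \ L(N) and L(N) \ L(M) are both empty.
Hence every string is accepted by M iff it is accepted by N, and the two languages coincide.

Yes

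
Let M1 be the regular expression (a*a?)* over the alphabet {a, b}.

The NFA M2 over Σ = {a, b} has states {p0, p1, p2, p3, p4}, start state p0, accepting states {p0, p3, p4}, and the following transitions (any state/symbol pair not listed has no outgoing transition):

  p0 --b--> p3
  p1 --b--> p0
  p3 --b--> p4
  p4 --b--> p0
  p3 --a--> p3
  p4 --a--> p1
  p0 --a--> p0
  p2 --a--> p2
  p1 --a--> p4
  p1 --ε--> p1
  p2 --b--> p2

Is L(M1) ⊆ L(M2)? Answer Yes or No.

Converting the expression M1 to a DFA (subset construction, then merging equivalent states) gives the minimal DFA with states {r0, r1}, start state r0, accepting states {r0} and transitions r0: a→r0, b→r1; r1: a→r1, b→r1.
Exploring the product automaton M1 × M2 from the start pair (r0, p0), following both machines on each input symbol, reaches 5 state pairs: (r0, p0), (r1, p3), (r1, p4), (r1, p1), (r1, p0).
M1 accepts in {r0} and M2 accepts in {p0, p3, p4}. The reachable pairs whose M1-component is accepting are (r0, p0); in each of them the M2-component is accepting too, so the product for L(M1) \ L(M2) (M1-component accepting, M2-component rejecting) has no reachable accepting pair and the difference is empty.
Hence every string in L(M1) is also in L(M2).

Yes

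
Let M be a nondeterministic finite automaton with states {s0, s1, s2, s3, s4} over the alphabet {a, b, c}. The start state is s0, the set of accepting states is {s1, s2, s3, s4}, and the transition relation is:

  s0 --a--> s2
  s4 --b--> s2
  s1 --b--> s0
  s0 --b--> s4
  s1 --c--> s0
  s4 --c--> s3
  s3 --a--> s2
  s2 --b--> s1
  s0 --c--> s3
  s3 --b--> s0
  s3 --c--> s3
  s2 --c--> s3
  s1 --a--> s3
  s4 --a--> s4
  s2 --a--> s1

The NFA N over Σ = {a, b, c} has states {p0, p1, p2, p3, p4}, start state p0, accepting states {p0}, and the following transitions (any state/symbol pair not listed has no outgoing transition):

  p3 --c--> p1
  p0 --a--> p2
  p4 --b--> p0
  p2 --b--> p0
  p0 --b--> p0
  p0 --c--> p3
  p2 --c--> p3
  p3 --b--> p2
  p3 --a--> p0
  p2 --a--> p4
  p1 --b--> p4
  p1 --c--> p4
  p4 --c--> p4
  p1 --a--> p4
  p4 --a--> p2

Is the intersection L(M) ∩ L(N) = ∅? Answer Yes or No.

The string b is accepted by both M and N.
Hence L(M) ∩ L(N) ≠ ∅.

No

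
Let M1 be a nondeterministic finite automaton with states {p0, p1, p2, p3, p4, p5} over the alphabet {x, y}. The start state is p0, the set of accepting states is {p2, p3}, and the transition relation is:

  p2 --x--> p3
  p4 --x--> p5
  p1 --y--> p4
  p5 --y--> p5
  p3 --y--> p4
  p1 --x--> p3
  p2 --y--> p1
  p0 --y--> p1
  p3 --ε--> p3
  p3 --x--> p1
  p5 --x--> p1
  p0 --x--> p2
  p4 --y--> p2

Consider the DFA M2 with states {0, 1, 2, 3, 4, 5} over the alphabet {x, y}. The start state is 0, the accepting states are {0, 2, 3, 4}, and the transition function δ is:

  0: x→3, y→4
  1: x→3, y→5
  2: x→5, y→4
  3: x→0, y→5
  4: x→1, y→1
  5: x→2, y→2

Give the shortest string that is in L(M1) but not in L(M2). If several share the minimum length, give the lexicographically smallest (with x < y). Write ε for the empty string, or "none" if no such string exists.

The string yx is accepted by M1 but not by M2.
No shorter string lies in the difference, and yx is the lexicographically first length-2 string in L(M1) \ L(M2).

yx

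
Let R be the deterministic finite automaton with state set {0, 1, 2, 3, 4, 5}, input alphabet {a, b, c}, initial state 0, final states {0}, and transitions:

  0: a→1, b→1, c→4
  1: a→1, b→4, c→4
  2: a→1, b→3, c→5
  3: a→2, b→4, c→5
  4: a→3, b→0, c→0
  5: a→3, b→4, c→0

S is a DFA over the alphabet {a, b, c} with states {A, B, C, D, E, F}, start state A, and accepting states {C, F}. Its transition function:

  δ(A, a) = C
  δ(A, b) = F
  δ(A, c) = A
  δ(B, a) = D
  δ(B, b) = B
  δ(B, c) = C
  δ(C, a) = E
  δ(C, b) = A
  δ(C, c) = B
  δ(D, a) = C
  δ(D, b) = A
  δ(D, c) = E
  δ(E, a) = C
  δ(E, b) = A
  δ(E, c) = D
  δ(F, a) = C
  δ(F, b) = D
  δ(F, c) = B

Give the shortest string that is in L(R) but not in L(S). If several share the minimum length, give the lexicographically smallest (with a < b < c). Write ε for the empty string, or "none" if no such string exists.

ε

The empty string ε is accepted by R but not by S.
Since ε is the unique shortest string, it is the required witness.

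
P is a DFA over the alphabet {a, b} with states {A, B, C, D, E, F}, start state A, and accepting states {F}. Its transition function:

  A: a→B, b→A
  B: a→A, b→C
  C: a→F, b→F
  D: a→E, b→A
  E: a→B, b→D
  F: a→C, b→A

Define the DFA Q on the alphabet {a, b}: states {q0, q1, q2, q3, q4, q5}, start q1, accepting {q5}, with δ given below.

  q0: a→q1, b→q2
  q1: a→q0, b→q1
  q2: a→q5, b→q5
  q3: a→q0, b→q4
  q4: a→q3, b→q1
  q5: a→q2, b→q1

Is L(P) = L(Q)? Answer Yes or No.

Yes

Exploring the product automaton P × Q from the start pair (A, q1), following both machines on each input symbol, reaches 4 state pairs: (A, q1), (B, q0), (C, q2), (F, q5).
P accepts in {F} and Q accepts in {q5}. In every reachable pair the two components are either both accepting — (F, q5) — or both non-accepting, so no string is accepted by exactly one of the machines: L(P) \ L(Q) and L(Q) \ L(P) are both empty.
Hence every string is accepted by P iff it is accepted by Q, and the two languages coincide.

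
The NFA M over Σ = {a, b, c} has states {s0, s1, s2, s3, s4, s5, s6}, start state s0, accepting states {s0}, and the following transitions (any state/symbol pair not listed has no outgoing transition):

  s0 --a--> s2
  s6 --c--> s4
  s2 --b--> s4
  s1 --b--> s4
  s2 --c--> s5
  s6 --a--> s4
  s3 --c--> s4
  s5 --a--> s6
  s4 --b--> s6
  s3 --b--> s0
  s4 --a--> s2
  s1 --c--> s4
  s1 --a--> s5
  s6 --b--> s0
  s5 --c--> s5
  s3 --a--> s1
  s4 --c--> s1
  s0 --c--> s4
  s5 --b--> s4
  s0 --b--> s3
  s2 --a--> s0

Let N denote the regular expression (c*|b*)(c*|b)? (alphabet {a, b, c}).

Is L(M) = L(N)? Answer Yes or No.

No

The string aa is accepted by M but rejected by N.
So L(M) ≠ L(N).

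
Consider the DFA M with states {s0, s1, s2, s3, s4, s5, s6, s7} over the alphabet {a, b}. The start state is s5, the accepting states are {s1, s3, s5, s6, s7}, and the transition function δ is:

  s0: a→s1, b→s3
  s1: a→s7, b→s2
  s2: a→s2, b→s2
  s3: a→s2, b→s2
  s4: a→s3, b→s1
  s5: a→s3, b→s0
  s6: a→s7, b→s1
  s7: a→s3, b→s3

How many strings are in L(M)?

The useful subgraph on states {s0, s1, s3, s5, s7} is acyclic, so L(M) is finite; the longest accepting path visits 5 useful states, giving maximum string length 4.
Counting accepting paths from s5 by length: 1 of length 0, 1 of length 1, 2 of length 2, 1 of length 3, 2 of length 4. Total 7.

7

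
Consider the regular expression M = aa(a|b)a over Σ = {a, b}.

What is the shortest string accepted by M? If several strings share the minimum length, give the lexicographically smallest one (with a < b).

By inspection of the expression, no string of length less than 4 matches, and aaaa is the lexicographically first match of length 4.

aaaa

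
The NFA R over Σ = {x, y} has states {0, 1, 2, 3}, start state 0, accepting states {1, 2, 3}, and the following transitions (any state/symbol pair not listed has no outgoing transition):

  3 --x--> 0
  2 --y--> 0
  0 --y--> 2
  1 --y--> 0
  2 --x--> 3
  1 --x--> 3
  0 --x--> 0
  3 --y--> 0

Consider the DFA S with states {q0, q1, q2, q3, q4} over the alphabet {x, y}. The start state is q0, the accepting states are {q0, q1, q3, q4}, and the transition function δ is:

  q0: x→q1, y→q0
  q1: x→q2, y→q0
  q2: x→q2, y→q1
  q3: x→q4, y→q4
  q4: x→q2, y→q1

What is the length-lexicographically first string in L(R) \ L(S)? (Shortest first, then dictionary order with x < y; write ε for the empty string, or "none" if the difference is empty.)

The string xxyx is accepted by R but not by S.
No shorter string lies in the difference, and xxyx is the lexicographically first length-4 string in L(R) \ L(S).

xxyx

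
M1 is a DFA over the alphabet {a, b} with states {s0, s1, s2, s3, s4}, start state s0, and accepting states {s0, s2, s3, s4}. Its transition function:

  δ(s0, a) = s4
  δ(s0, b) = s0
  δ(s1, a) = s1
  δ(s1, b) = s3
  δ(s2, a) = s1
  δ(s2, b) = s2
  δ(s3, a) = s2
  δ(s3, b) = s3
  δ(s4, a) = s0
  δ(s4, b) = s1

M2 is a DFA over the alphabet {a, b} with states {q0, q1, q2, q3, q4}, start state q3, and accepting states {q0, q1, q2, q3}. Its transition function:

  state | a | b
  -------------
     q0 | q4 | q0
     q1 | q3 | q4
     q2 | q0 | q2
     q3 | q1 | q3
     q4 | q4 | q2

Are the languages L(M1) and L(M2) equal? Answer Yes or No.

Yes

Exploring the product automaton M1 × M2 from the start pair (s0, q3), following both machines on each input symbol, reaches 5 state pairs: (s0, q3), (s4, q1), (s1, q4), (s3, q2), (s2, q0).
M1 accepts in {s0, s2, s3, s4} and M2 accepts in {q0, q1, q2, q3}. In every reachable pair the two components are either both accepting — (s0, q3), (s4, q1), (s3, q2), (s2, q0) — or both non-accepting, so no string is accepted by exactly one of the machines: L(M1) \ L(M2) and L(M2) \ L(M1) are both empty.
Hence every string is accepted by M1 iff it is accepted by M2, and the two languages coincide.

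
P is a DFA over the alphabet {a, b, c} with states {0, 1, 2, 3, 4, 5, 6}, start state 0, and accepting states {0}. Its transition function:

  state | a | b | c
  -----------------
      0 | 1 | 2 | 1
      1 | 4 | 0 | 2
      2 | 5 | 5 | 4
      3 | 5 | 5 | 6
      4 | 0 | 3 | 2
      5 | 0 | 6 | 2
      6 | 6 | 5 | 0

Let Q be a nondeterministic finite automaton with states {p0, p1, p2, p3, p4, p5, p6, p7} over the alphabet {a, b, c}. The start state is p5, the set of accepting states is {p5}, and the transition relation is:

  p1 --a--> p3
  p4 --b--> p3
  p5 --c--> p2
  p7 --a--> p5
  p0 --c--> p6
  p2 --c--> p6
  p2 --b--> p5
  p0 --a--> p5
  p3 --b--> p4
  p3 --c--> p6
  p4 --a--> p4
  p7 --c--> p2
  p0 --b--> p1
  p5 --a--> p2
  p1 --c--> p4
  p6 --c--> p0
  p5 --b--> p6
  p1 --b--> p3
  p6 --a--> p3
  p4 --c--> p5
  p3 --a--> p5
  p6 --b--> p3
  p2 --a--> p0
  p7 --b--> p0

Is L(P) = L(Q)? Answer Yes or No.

Exploring the product automaton P × Q from the start pair (0, p5), following both machines on each input symbol, reaches 7 state pairs: (0, p5), (1, p2), (2, p6), (4, p0), (5, p3), (3, p1), (6, p4).
P accepts in {0} and Q accepts in {p5}. In every reachable pair the two components are either both accepting — (0, p5) — or both non-accepting, so no string is accepted by exactly one of the machines: L(P) \ L(Q) and L(Q) \ L(P) are both empty.
Hence every string is accepted by P iff it is accepted by Q, and the two languages coincide.

Yes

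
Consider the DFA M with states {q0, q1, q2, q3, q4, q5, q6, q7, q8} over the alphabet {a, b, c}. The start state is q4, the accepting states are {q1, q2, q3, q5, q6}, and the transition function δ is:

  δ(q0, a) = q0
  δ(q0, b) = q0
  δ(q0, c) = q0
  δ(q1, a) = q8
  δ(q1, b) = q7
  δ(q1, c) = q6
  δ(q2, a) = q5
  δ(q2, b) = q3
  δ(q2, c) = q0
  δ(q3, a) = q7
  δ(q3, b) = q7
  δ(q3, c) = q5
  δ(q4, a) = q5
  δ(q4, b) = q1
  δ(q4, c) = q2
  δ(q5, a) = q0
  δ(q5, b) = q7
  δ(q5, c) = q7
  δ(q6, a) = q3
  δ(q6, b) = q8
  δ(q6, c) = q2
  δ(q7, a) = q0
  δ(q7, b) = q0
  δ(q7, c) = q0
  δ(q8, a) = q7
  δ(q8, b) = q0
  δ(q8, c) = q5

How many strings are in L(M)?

The useful subgraph on states {q1, q2, q3, q4, q5, q6, q8} is acyclic, so L(M) is finite; the longest accepting path visits 6 useful states, giving maximum string length 5.
Counting accepting paths from q4 by length: 3 of length 1, 3 of length 2, 4 of length 3, 4 of length 4, 1 of length 5. Total 15.

15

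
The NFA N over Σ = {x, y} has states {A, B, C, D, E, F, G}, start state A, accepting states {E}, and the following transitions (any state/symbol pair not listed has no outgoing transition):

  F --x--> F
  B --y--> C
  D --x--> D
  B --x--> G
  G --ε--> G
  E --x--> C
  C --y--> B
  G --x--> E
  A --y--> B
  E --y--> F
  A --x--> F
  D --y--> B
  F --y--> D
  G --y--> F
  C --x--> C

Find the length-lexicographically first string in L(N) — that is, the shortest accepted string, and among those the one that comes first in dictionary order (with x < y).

yxx

A breadth-first search from A reaches an accepting state first via the path A → B → G → E on input yxx.
No string of length < 3 is accepted (BFS exhausts all shorter strings without reaching an accepting state), and yxx is the lexicographically least accepting string of length 3.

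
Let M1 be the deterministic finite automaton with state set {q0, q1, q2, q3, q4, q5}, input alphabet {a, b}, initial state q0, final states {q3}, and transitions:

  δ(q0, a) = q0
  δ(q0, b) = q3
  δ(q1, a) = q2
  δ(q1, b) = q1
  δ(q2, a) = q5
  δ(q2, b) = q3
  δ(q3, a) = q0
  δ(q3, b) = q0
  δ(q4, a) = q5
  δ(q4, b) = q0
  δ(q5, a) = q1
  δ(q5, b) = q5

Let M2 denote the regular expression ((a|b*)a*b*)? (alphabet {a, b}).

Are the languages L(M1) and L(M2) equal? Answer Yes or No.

No

The string abab is accepted by M1 but rejected by M2.
So L(M1) ≠ L(M2).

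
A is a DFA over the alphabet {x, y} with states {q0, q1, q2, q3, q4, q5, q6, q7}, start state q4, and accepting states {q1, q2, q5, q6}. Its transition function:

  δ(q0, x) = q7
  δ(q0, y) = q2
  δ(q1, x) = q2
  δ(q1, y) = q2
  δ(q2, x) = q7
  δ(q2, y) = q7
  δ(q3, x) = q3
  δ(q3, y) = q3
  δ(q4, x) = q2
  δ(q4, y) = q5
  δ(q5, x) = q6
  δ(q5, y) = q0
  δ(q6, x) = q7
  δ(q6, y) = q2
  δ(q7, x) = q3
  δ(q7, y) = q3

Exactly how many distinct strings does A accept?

5

The useful subgraph on states {q0, q2, q4, q5, q6} is acyclic, so L(A) is finite; the longest accepting path visits 4 useful states, giving maximum string length 3.
Counting accepting paths from q4 by length: 2 of length 1, 1 of length 2, 2 of length 3. Total 5.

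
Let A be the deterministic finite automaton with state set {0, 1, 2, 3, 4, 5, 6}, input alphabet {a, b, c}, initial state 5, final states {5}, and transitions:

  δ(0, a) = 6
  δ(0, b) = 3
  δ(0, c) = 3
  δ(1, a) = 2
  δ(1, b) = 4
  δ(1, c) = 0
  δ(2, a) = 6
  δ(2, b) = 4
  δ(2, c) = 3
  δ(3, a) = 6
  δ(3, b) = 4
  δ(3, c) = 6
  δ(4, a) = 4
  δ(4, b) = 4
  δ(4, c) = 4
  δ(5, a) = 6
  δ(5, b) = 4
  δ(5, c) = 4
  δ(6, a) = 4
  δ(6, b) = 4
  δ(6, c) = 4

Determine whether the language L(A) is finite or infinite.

finite

The useful states (reachable from 5 and able to reach an accepting state) are {5}.
Restricted to these states the transition graph has no cycle, so every accepting path has bounded length and L is finite.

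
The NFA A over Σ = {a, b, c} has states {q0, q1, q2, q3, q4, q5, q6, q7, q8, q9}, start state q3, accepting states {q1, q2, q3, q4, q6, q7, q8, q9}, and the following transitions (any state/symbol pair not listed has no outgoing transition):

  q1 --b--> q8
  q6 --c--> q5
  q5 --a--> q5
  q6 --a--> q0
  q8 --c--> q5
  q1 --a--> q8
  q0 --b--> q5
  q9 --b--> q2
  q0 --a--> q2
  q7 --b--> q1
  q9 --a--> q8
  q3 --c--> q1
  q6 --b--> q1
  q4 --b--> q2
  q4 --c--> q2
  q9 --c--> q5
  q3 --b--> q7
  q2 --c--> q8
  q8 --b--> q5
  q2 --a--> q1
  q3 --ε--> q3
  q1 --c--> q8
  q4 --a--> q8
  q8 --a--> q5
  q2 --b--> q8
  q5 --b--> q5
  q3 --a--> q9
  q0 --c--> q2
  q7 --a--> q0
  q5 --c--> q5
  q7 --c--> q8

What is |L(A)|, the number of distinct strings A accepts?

The useful subgraph on states {q0, q1, q2, q3, q7, q8, q9} is acyclic, so L(A) is finite; the longest accepting path visits 6 useful states, giving maximum string length 5.
Counting accepting paths from q3 by length: 1 of length 0, 3 of length 1, 7 of length 2, 8 of length 3, 9 of length 4, 6 of length 5. Total 34.

34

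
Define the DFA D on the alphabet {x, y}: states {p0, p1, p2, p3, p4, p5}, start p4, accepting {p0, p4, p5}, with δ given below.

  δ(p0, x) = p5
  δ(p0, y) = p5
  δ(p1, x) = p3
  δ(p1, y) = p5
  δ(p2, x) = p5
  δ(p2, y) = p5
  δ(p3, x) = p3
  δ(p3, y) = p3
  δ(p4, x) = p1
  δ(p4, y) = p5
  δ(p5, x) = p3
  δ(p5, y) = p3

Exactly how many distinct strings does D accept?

3

The useful subgraph on states {p1, p4, p5} is acyclic, so L(D) is finite; the longest accepting path visits 3 useful states, giving maximum string length 2.
Counting accepting paths from p4 by length: 1 of length 0, 1 of length 1, 1 of length 2. Total 3.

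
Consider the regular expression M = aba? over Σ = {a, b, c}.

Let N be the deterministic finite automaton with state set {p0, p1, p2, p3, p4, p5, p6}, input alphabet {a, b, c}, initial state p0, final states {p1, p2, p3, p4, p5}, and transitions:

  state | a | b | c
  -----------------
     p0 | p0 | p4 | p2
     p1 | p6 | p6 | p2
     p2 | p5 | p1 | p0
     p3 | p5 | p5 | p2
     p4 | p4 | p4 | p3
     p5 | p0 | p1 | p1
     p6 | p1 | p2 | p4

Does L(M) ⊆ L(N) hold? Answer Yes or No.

Converting the expression M to a DFA (subset construction, then merging equivalent states) gives the minimal DFA with states {m0, m1, m2, m3, m4}, start state m0, accepting states {m3, m4} and transitions m0: a→m1, b→m2, c→m2; m1: a→m2, b→m3, c→m2; m2: a→m2, b→m2, c→m2; m3: a→m4, b→m2, c→m2; m4: a→m2, b→m2, c→m2.
Exploring the product automaton M × N from the start pair (m0, p0), following both machines on each input symbol, reaches 11 state pairs: (m0, p0), (m1, p0), (m2, p4), (m2, p2), (m2, p0), (m3, p4), (m2, p3), (m2, p5), (m2, p1), (m4, p4), (m2, p6).
M accepts in {m3, m4} and N accepts in {p1, p2, p3, p4, p5}. The reachable pairs whose M-component is accepting are (m3, p4), (m4, p4); in each of them the N-component is accepting too, so the product for L(M) \ L(N) (M-component accepting, N-component rejecting) has no reachable accepting pair and the difference is empty.
Hence every string in L(M) is also in L(N).

Yes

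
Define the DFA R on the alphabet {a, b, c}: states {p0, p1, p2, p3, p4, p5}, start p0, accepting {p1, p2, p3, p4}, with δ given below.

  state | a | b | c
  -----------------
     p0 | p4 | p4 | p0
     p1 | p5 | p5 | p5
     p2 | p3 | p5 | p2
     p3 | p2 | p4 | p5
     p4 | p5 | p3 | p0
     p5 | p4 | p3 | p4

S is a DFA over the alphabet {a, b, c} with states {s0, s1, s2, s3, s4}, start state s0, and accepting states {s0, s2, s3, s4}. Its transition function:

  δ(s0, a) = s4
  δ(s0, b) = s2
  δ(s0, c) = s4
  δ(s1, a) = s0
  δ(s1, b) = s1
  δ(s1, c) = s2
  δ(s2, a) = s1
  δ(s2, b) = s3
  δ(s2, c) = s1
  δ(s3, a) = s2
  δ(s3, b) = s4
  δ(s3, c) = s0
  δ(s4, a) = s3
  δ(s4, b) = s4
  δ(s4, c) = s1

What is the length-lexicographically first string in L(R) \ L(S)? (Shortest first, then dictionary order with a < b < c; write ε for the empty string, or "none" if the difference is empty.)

acb

The string acb is accepted by R but not by S.
No shorter string lies in the difference, and acb is the lexicographically first length-3 string in L(R) \ L(S).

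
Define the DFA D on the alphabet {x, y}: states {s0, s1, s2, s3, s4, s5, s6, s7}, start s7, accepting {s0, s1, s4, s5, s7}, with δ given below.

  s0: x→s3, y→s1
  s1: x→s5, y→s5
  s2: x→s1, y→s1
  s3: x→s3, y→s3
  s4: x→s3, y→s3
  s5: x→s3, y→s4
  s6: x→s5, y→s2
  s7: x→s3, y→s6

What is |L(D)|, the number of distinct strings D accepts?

13

The useful subgraph on states {s1, s2, s4, s5, s6, s7} is acyclic, so L(D) is finite; the longest accepting path visits 6 useful states, giving maximum string length 5.
Counting accepting paths from s7 by length: 1 of length 0, 1 of length 2, 3 of length 3, 4 of length 4, 4 of length 5. Total 13.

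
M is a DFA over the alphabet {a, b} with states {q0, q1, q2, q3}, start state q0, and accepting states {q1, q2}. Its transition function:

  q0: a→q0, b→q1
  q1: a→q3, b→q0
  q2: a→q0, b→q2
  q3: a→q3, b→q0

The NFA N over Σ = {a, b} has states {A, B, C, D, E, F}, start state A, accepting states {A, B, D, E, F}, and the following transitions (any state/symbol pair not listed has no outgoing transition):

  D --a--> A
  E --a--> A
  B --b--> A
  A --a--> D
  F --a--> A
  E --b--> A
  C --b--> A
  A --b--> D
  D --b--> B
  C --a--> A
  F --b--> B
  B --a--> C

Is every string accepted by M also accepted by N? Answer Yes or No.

Exploring the product automaton M × N from the start pair (q0, A), following both machines on each input symbol, reaches 10 state pairs: (q0, A), (q0, D), (q1, D), (q1, B), (q3, A), (q0, B), (q3, C), (q3, D), (q0, C), (q1, A).
M accepts in {q1, q2} and N accepts in {A, B, D, E, F}. The reachable pairs whose M-component is accepting are (q1, D), (q1, B), (q1, A); in each of them the N-component is accepting too, so the product for L(M) \ L(N) (M-component accepting, N-component rejecting) has no reachable accepting pair and the difference is empty.
Hence every string in L(M) is also in L(N).

Yes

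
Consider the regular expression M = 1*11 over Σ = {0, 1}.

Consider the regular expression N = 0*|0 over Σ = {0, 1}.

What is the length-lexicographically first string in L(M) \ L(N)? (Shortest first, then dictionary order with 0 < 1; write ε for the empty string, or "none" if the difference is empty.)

The string 11 is accepted by M but not by N.
No shorter string lies in the difference, and 11 is the lexicographically first length-2 string in L(M) \ L(N).

11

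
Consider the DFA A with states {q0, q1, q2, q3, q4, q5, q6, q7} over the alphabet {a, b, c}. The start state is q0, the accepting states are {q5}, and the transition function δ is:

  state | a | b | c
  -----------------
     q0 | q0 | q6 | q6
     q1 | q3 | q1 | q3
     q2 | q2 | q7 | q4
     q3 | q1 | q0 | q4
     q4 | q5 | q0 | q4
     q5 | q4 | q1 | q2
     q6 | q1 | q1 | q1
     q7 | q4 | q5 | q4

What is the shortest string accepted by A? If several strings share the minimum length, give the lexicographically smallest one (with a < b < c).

baaca

A breadth-first search from q0 reaches an accepting state first via the path q0 → q6 → q1 → q3 → q4 → q5 on input baaca.
No string of length < 5 is accepted (BFS exhausts all shorter strings without reaching an accepting state), and baaca is the lexicographically least accepting string of length 5.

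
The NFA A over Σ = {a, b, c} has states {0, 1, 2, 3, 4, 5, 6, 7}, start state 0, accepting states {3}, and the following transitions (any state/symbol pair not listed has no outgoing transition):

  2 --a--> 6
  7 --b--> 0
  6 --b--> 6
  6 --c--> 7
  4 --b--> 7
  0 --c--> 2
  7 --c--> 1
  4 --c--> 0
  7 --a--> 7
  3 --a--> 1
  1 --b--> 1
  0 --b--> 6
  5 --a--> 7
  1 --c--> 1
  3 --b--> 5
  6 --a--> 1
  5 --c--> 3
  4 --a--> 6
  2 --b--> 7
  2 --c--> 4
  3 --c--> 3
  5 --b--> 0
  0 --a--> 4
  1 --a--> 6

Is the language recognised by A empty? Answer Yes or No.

Yes

The states reachable from the start state are {0, 1, 2, 4, 6, 7}.
None of the accepting states {3} is reachable, so no string is accepted and L(A) = ∅.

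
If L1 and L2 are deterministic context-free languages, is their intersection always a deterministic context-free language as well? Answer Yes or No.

No

DCFLs are closed under complement (normalise the DPDA to read all of its input, then flip the verdict). If they were also closed under intersection, De Morgan would make them closed under union; but {aⁿbⁿ : n≥0} and {aⁿb²ⁿ : n≥0} are DCFLs (push the a's; pop one per b, respectively one per two b's) whose union no deterministic PDA accepts: a DPDA for it would have a single run on aⁿb²ⁿ, accepting after the prefix aⁿbⁿ and accepting again after n more b's; an ordinary PDA that simulates it on a's and b's and, at any moment when it is accepting, may switch to reading only a fresh letter c while feeding each c to the simulation as a b, would accept aⁱbʲcᵏ (k≥1) exactly when both aⁱbʲ and aⁱbʲ⁺ᵏ are in the language, i.e. its language intersected with the regular set a*b*c⁺ would be exactly {aⁿbⁿcⁿ : n≥1} — impossible, since context-free languages are closed under intersection with regular sets and {aⁿbⁿcⁿ} is not context-free.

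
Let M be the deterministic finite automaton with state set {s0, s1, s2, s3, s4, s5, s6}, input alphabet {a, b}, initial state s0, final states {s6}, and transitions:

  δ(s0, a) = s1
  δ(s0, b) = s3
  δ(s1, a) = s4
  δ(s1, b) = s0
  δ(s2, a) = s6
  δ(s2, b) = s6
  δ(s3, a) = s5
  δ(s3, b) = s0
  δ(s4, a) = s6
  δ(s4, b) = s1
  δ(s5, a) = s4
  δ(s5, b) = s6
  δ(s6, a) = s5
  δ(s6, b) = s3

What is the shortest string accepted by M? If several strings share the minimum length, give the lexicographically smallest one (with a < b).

A breadth-first search from s0 reaches an accepting state first via the path s0 → s1 → s4 → s6 on input aaa.
No string of length < 3 is accepted (BFS exhausts all shorter strings without reaching an accepting state), and aaa is the lexicographically least accepting string of length 3.

aaa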